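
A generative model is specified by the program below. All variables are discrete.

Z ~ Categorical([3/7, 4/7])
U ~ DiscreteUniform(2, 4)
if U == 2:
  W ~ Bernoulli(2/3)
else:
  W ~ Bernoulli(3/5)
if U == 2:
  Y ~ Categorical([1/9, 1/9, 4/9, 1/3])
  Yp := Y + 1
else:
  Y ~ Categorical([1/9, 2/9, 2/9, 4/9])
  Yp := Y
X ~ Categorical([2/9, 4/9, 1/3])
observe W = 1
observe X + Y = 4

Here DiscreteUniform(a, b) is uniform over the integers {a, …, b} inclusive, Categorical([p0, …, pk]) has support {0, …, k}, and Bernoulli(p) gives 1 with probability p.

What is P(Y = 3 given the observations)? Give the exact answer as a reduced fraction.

P(Y = 3 | obs) = 34/53

Enumerate traces; 12 have nonzero weight after conditioning:
  (Z=0, U=2, W=1, Y=2, X=2) weight 8/567
  (Z=0, U=2, W=1, Y=3, X=1) weight 8/567
  (Z=0, U=3, W=1, Y=2, X=2) weight 2/315
  (Z=0, U=3, W=1, Y=3, X=1) weight 16/945
  (Z=0, U=4, W=1, Y=2, X=2) weight 2/315
  (Z=0, U=4, W=1, Y=3, X=1) weight 16/945
  (Z=1, U=2, W=1, Y=2, X=2) weight 32/1701
  (Z=1, U=2, W=1, Y=3, X=1) weight 32/1701
  … 4 more
Group by Y:
  weight(Y=2) = 76/1215
  weight(Y=3) = 136/1215
Total weight = 76/1215 + 136/1215 = 212/1215
P(Y=2 | obs) = 76/1215 / 212/1215 = 19/53
P(Y=3 | obs) = 136/1215 / 212/1215 = 34/53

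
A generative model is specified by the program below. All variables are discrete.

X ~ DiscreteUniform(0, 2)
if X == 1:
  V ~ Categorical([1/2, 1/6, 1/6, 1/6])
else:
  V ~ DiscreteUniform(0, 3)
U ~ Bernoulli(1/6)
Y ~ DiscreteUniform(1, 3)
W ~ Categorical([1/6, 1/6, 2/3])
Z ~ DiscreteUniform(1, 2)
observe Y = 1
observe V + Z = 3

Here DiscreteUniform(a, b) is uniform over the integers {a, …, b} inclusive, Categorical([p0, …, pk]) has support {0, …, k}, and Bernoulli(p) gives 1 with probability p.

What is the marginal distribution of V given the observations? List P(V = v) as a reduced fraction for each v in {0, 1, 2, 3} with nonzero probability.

Enumerate traces; 36 have nonzero weight after conditioning:
  (X=0, V=1, U=0, Y=1, W=0, Z=2) weight 5/2592
  (X=0, V=1, U=0, Y=1, W=1, Z=2) weight 5/2592
  (X=0, V=1, U=0, Y=1, W=2, Z=2) weight 5/648
  (X=0, V=1, U=1, Y=1, W=0, Z=2) weight 1/2592
  (X=0, V=1, U=1, Y=1, W=1, Z=2) weight 1/2592
  (X=0, V=1, U=1, Y=1, W=2, Z=2) weight 1/648
  (X=0, V=2, U=0, Y=1, W=0, Z=1) weight 5/2592
  (X=0, V=2, U=0, Y=1, W=1, Z=1) weight 5/2592
  … 28 more
Group by V:
  weight(V=1) = 1/27
  weight(V=2) = 1/27
Total weight = 1/27 + 1/27 = 2/27
P(V=1 | obs) = 1/27 / 2/27 = 1/2
P(V=2 | obs) = 1/27 / 2/27 = 1/2

P(V=1) = 1/2, P(V=2) = 1/2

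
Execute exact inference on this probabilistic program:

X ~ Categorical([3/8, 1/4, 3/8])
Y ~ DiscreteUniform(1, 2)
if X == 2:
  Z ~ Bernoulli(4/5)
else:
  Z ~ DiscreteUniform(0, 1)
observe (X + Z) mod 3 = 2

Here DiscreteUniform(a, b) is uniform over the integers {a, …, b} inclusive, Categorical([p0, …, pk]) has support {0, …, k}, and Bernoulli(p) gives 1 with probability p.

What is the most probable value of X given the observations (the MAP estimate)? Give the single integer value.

Enumerate traces; 4 have nonzero weight after conditioning:
  (X=1, Y=1, Z=1) weight 1/16
  (X=1, Y=2, Z=1) weight 1/16
  (X=2, Y=1, Z=0) weight 3/80
  (X=2, Y=2, Z=0) weight 3/80
Group by X:
  weight(X=1) = 1/8
  weight(X=2) = 3/40
Total weight = 1/8 + 3/40 = 1/5
P(X=1 | obs) = 1/8 / 1/5 = 5/8
P(X=2 | obs) = 3/40 / 1/5 = 3/8
argmax = 1

argmax_v P(X = v | obs) = 1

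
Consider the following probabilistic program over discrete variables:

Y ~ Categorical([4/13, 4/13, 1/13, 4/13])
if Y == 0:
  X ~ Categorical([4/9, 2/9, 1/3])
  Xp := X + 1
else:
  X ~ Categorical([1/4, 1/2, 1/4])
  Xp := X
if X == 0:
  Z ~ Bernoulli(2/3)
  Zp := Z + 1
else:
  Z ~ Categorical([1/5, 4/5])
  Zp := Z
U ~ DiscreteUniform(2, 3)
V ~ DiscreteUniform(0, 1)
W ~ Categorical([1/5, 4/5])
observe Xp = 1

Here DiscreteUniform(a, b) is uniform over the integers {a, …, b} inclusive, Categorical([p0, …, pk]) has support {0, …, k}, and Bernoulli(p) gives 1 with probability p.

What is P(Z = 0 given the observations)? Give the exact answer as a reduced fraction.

P(Z = 0 | obs) = 403/1695

Enumerate traces; 64 have nonzero weight after conditioning:
  (Y=0, X=0, Z=0, U=2, V=0, W=0) weight 4/1755
  (Y=0, X=0, Z=0, U=2, V=0, W=1) weight 16/1755
  (Y=0, X=0, Z=0, U=2, V=1, W=0) weight 4/1755
  (Y=0, X=0, Z=0, U=2, V=1, W=1) weight 16/1755
  (Y=0, X=0, Z=0, U=3, V=0, W=0) weight 4/1755
  (Y=0, X=0, Z=0, U=3, V=0, W=1) weight 16/1755
  (Y=0, X=0, Z=0, U=3, V=1, W=0) weight 4/1755
  (Y=0, X=0, Z=0, U=3, V=1, W=1) weight 16/1755
  (Y=0, X=0, Z=1, U=2, V=0, W=0) weight 8/1755
  … 55 more
Group by Z:
  weight(Z=0) = 31/270
  weight(Z=1) = 646/1755
Total weight = 31/270 + 646/1755 = 113/234
P(Z=0 | obs) = 31/270 / 113/234 = 403/1695
P(Z=1 | obs) = 646/1755 / 113/234 = 1292/1695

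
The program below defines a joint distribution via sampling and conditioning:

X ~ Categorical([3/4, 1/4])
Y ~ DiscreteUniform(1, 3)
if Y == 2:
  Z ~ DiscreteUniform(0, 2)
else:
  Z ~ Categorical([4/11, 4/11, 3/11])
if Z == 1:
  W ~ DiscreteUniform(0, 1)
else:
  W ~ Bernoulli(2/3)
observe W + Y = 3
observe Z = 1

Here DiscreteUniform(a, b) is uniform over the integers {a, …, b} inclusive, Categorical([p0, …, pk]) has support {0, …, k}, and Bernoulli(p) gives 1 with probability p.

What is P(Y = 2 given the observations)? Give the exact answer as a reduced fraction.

Enumerate traces; 4 have nonzero weight after conditioning:
  (X=0, Y=2, Z=1, W=1) weight 1/24
  (X=0, Y=3, Z=1, W=0) weight 1/22
  (X=1, Y=2, Z=1, W=1) weight 1/72
  (X=1, Y=3, Z=1, W=0) weight 1/66
Group by Y:
  weight(Y=2) = 1/18
  weight(Y=3) = 2/33
Total weight = 1/18 + 2/33 = 23/198
P(Y=2 | obs) = 1/18 / 23/198 = 11/23
P(Y=3 | obs) = 2/33 / 23/198 = 12/23

P(Y = 2 | obs) = 11/23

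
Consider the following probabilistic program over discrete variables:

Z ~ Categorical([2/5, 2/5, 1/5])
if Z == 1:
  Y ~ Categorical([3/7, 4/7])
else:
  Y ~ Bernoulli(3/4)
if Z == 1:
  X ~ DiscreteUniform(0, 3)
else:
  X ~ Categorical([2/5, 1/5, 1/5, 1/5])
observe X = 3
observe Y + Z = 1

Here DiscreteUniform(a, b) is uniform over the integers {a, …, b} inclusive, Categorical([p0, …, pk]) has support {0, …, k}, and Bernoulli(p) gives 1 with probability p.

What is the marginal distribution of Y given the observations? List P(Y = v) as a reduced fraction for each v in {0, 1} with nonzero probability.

P(Y=0) = 5/12, P(Y=1) = 7/12

Enumerate traces; 2 have nonzero weight after conditioning:
  (Z=0, Y=1, X=3) weight 3/50
  (Z=1, Y=0, X=3) weight 3/70
Group by Y:
  weight(Y=0) = 3/70
  weight(Y=1) = 3/50
Total weight = 3/70 + 3/50 = 18/175
P(Y=0 | obs) = 3/70 / 18/175 = 5/12
P(Y=1 | obs) = 3/50 / 18/175 = 7/12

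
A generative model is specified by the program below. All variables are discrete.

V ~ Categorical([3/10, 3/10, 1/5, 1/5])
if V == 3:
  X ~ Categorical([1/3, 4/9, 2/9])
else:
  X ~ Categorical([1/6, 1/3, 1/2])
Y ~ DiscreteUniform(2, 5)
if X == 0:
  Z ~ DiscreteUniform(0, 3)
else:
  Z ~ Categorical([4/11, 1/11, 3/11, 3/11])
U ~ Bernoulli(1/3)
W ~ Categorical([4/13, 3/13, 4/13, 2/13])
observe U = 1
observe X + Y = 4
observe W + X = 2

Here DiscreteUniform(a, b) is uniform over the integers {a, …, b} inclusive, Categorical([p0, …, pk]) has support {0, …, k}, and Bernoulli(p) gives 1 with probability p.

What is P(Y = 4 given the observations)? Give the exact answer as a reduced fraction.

P(Y = 4 | obs) = 9/41

Enumerate traces; 48 have nonzero weight after conditioning:
  (V=0, X=0, Y=4, Z=0, U=1, W=2) weight 1/3120
  (V=0, X=0, Y=4, Z=1, U=1, W=2) weight 1/3120
  (V=0, X=0, Y=4, Z=2, U=1, W=2) weight 1/3120
  (V=0, X=0, Y=4, Z=3, U=1, W=2) weight 1/3120
  (V=0, X=1, Y=3, Z=0, U=1, W=1) weight 1/1430
  (V=0, X=1, Y=3, Z=1, U=1, W=1) weight 1/5720
  (V=0, X=1, Y=3, Z=2, U=1, W=1) weight 3/5720
  (V=0, X=1, Y=3, Z=3, U=1, W=1) weight 3/5720
  (V=0, X=2, Y=2, Z=0, U=1, W=0) weight 1/715
  … 39 more
Group by Y:
  weight(Y=2) = 4/351
  weight(Y=3) = 4/585
  weight(Y=4) = 1/195
Total weight = 4/351 + 4/585 + 1/195 = 41/1755
P(Y=2 | obs) = 4/351 / 41/1755 = 20/41
P(Y=3 | obs) = 4/585 / 41/1755 = 12/41
P(Y=4 | obs) = 1/195 / 41/1755 = 9/41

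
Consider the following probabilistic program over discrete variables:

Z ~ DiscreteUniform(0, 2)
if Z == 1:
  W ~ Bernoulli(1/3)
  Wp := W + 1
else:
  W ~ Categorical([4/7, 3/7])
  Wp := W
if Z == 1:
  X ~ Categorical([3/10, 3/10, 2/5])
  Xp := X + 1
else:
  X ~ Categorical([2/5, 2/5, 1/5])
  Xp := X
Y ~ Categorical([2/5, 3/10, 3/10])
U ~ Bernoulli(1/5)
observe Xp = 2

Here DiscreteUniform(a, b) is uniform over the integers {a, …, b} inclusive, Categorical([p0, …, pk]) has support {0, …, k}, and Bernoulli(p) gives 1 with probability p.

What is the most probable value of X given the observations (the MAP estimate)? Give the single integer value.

argmax_v P(X = v | obs) = 2

Enumerate traces; 36 have nonzero weight after conditioning:
  (Z=0, W=0, X=2, Y=0, U=0) weight 32/2625
  (Z=0, W=0, X=2, Y=0, U=1) weight 8/2625
  (Z=0, W=0, X=2, Y=1, U=0) weight 8/875
  (Z=0, W=0, X=2, Y=1, U=1) weight 2/875
  (Z=0, W=0, X=2, Y=2, U=0) weight 8/875
  (Z=0, W=0, X=2, Y=2, U=1) weight 2/875
  (Z=0, W=1, X=2, Y=0, U=0) weight 8/875
  (Z=0, W=1, X=2, Y=0, U=1) weight 2/875
  (Z=1, W=0, X=1, Y=0, U=0) weight 8/375
  … 27 more
Group by X:
  weight(X=1) = 1/10
  weight(X=2) = 2/15
Total weight = 1/10 + 2/15 = 7/30
P(X=1 | obs) = 1/10 / 7/30 = 3/7
P(X=2 | obs) = 2/15 / 7/30 = 4/7
argmax = 2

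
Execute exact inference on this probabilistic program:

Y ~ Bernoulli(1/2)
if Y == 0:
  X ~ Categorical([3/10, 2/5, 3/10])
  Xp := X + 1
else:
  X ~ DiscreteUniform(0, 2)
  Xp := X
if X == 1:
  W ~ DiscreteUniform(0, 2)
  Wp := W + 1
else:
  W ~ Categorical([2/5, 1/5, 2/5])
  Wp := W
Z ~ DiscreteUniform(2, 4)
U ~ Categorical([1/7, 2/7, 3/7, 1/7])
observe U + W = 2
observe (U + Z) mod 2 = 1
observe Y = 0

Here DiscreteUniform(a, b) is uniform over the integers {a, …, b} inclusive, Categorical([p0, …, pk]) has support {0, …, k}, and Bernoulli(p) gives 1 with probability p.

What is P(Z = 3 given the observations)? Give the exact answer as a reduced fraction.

Enumerate traces; 12 have nonzero weight after conditioning:
  (Y=0, X=0, W=0, Z=3, U=2) weight 3/350
  (Y=0, X=0, W=1, Z=2, U=1) weight 1/350
  (Y=0, X=0, W=1, Z=4, U=1) weight 1/350
  (Y=0, X=0, W=2, Z=3, U=0) weight 1/350
  (Y=0, X=1, W=0, Z=3, U=2) weight 1/105
  (Y=0, X=1, W=1, Z=2, U=1) weight 2/315
  (Y=0, X=1, W=1, Z=4, U=1) weight 2/315
  (Y=0, X=1, W=2, Z=3, U=0) weight 1/315
  … 4 more
Group by Z:
  weight(Z=2) = 19/1575
  weight(Z=3) = 8/225
  weight(Z=4) = 19/1575
Total weight = 19/1575 + 8/225 + 19/1575 = 94/1575
P(Z=2 | obs) = 19/1575 / 94/1575 = 19/94
P(Z=3 | obs) = 8/225 / 94/1575 = 28/47
P(Z=4 | obs) = 19/1575 / 94/1575 = 19/94

P(Z = 3 | obs) = 28/47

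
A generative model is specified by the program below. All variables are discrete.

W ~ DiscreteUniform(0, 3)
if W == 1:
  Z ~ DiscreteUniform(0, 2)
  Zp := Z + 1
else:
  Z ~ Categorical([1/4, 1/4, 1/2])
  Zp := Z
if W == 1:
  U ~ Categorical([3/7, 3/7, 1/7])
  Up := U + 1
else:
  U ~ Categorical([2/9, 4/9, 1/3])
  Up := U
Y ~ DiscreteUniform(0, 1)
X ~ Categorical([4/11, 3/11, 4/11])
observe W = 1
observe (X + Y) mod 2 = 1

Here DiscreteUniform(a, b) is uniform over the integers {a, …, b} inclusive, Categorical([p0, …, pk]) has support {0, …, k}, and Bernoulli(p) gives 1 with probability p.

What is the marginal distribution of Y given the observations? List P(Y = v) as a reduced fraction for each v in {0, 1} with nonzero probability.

Enumerate traces; 27 have nonzero weight after conditioning:
  (W=1, Z=0, U=0, Y=0, X=1) weight 3/616
  (W=1, Z=0, U=0, Y=1, X=0) weight 1/154
  (W=1, Z=0, U=0, Y=1, X=2) weight 1/154
  (W=1, Z=0, U=1, Y=0, X=1) weight 3/616
  (W=1, Z=0, U=1, Y=1, X=0) weight 1/154
  (W=1, Z=0, U=1, Y=1, X=2) weight 1/154
  (W=1, Z=0, U=2, Y=0, X=1) weight 1/616
  (W=1, Z=0, U=2, Y=1, X=0) weight 1/462
  … 19 more
Group by Y:
  weight(Y=0) = 3/88
  weight(Y=1) = 1/11
Total weight = 3/88 + 1/11 = 1/8
P(Y=0 | obs) = 3/88 / 1/8 = 3/11
P(Y=1 | obs) = 1/11 / 1/8 = 8/11

P(Y=0) = 3/11, P(Y=1) = 8/11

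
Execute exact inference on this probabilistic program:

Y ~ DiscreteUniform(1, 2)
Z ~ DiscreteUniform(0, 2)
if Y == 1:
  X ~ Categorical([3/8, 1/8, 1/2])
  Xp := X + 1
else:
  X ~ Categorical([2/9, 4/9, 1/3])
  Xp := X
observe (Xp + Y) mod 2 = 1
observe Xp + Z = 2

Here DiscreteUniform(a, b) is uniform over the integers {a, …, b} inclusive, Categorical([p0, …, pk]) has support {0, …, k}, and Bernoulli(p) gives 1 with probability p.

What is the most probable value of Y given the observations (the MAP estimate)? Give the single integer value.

Enumerate traces; 2 have nonzero weight after conditioning:
  (Y=1, Z=0, X=1) weight 1/48
  (Y=2, Z=1, X=1) weight 2/27
Group by Y:
  weight(Y=1) = 1/48
  weight(Y=2) = 2/27
Total weight = 1/48 + 2/27 = 41/432
P(Y=1 | obs) = 1/48 / 41/432 = 9/41
P(Y=2 | obs) = 2/27 / 41/432 = 32/41
argmax = 2

argmax_v P(Y = v | obs) = 2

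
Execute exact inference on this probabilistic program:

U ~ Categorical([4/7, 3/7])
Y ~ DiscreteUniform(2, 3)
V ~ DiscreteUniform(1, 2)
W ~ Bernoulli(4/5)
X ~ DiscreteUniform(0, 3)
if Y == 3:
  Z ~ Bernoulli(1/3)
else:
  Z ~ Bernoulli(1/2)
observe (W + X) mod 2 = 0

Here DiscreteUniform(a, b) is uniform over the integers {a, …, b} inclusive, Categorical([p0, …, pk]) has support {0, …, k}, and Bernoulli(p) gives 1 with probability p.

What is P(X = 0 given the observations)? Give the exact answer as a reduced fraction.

Enumerate traces; 64 have nonzero weight after conditioning:
  (U=0, Y=2, V=1, W=0, X=0, Z=0) weight 1/280
  (U=0, Y=2, V=1, W=0, X=0, Z=1) weight 1/280
  (U=0, Y=2, V=1, W=0, X=2, Z=0) weight 1/280
  (U=0, Y=2, V=1, W=0, X=2, Z=1) weight 1/280
  (U=0, Y=2, V=1, W=1, X=1, Z=0) weight 1/70
  (U=0, Y=2, V=1, W=1, X=1, Z=1) weight 1/70
  (U=0, Y=2, V=1, W=1, X=3, Z=0) weight 1/70
  (U=0, Y=2, V=1, W=1, X=3, Z=1) weight 1/70
  … 56 more
Group by X:
  weight(X=0) = 1/20
  weight(X=1) = 1/5
  weight(X=2) = 1/20
  weight(X=3) = 1/5
Total weight = 1/20 + 1/5 + 1/20 + 1/5 = 1/2
P(X=0 | obs) = 1/20 / 1/2 = 1/10
P(X=1 | obs) = 1/5 / 1/2 = 2/5
P(X=2 | obs) = 1/20 / 1/2 = 1/10
P(X=3 | obs) = 1/5 / 1/2 = 2/5

P(X = 0 | obs) = 1/10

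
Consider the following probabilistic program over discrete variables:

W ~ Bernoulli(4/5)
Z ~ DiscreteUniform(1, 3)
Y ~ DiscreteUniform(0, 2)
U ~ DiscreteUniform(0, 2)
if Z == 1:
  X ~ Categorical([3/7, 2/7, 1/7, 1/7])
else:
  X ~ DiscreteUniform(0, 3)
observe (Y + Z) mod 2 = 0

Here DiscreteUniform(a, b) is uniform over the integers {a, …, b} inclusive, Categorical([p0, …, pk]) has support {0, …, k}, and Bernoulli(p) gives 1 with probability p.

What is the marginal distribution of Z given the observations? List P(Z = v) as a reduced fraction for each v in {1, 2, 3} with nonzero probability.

P(Z=1) = 1/4, P(Z=2) = 1/2, P(Z=3) = 1/4

Enumerate traces; 96 have nonzero weight after conditioning:
  (W=0, Z=1, Y=1, U=0, X=0) weight 1/315
  (W=0, Z=1, Y=1, U=0, X=1) weight 2/945
  (W=0, Z=1, Y=1, U=0, X=2) weight 1/945
  (W=0, Z=1, Y=1, U=0, X=3) weight 1/945
  (W=0, Z=1, Y=1, U=1, X=0) weight 1/315
  (W=0, Z=1, Y=1, U=1, X=1) weight 2/945
  (W=0, Z=1, Y=1, U=1, X=2) weight 1/945
  (W=0, Z=1, Y=1, U=1, X=3) weight 1/945
  (W=0, Z=2, Y=0, U=0, X=0) weight 1/540
  (W=0, Z=3, Y=1, U=0, X=0) weight 1/540
  … 86 more
Group by Z:
  weight(Z=1) = 1/9
  weight(Z=2) = 2/9
  weight(Z=3) = 1/9
Total weight = 1/9 + 2/9 + 1/9 = 4/9
P(Z=1 | obs) = 1/9 / 4/9 = 1/4
P(Z=2 | obs) = 2/9 / 4/9 = 1/2
P(Z=3 | obs) = 1/9 / 4/9 = 1/4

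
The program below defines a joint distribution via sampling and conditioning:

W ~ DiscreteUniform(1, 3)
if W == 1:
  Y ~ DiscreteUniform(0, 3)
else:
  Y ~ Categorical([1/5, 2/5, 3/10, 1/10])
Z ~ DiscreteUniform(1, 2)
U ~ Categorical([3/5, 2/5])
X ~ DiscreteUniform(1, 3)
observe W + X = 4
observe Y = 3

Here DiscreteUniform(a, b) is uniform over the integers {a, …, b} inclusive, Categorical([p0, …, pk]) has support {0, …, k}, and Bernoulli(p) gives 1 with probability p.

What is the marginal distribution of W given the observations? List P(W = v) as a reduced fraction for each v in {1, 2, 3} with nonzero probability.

P(W=1) = 5/9, P(W=2) = 2/9, P(W=3) = 2/9

Enumerate traces; 12 have nonzero weight after conditioning:
  (W=1, Y=3, Z=1, U=0, X=3) weight 1/120
  (W=1, Y=3, Z=1, U=1, X=3) weight 1/180
  (W=1, Y=3, Z=2, U=0, X=3) weight 1/120
  (W=1, Y=3, Z=2, U=1, X=3) weight 1/180
  (W=2, Y=3, Z=1, U=0, X=2) weight 1/300
  (W=2, Y=3, Z=1, U=1, X=2) weight 1/450
  (W=2, Y=3, Z=2, U=0, X=2) weight 1/300
  (W=2, Y=3, Z=2, U=1, X=2) weight 1/450
  (W=3, Y=3, Z=1, U=0, X=1) weight 1/300
  … 3 more
Group by W:
  weight(W=1) = 1/36
  weight(W=2) = 1/90
  weight(W=3) = 1/90
Total weight = 1/36 + 1/90 + 1/90 = 1/20
P(W=1 | obs) = 1/36 / 1/20 = 5/9
P(W=2 | obs) = 1/90 / 1/20 = 2/9
P(W=3 | obs) = 1/90 / 1/20 = 2/9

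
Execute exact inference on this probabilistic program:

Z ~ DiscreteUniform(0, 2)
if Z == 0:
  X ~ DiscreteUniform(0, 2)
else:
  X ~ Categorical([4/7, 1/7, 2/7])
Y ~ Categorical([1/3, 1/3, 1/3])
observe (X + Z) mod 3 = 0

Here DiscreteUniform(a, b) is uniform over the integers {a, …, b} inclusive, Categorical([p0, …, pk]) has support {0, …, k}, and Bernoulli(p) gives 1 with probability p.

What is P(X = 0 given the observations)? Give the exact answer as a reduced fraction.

Enumerate traces; 9 have nonzero weight after conditioning:
  (Z=0, X=0, Y=0) weight 1/27
  (Z=0, X=0, Y=1) weight 1/27
  (Z=0, X=0, Y=2) weight 1/27
  (Z=1, X=2, Y=0) weight 2/63
  (Z=1, X=2, Y=1) weight 2/63
  (Z=1, X=2, Y=2) weight 2/63
  (Z=2, X=1, Y=0) weight 1/63
  (Z=2, X=1, Y=1) weight 1/63
  … 1 more
Group by X:
  weight(X=0) = 1/9
  weight(X=1) = 1/21
  weight(X=2) = 2/21
Total weight = 1/9 + 1/21 + 2/21 = 16/63
P(X=0 | obs) = 1/9 / 16/63 = 7/16
P(X=1 | obs) = 1/21 / 16/63 = 3/16
P(X=2 | obs) = 2/21 / 16/63 = 3/8

P(X = 0 | obs) = 7/16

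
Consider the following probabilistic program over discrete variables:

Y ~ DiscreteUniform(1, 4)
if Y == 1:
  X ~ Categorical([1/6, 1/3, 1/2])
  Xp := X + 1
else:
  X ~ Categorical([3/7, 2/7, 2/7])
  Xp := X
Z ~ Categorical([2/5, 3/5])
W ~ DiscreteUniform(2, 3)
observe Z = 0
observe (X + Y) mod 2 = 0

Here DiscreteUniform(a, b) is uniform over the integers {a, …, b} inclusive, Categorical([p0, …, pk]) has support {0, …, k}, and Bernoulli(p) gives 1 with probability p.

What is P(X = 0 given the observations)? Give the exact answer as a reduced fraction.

P(X = 0 | obs) = 18/43

Enumerate traces; 12 have nonzero weight after conditioning:
  (Y=1, X=1, Z=0, W=2) weight 1/60
  (Y=1, X=1, Z=0, W=3) weight 1/60
  (Y=2, X=0, Z=0, W=2) weight 3/140
  (Y=2, X=0, Z=0, W=3) weight 3/140
  (Y=2, X=2, Z=0, W=2) weight 1/70
  (Y=2, X=2, Z=0, W=3) weight 1/70
  (Y=3, X=1, Z=0, W=2) weight 1/70
  (Y=3, X=1, Z=0, W=3) weight 1/70
  … 4 more
Group by X:
  weight(X=0) = 3/35
  weight(X=1) = 13/210
  weight(X=2) = 2/35
Total weight = 3/35 + 13/210 + 2/35 = 43/210
P(X=0 | obs) = 3/35 / 43/210 = 18/43
P(X=1 | obs) = 13/210 / 43/210 = 13/43
P(X=2 | obs) = 2/35 / 43/210 = 12/43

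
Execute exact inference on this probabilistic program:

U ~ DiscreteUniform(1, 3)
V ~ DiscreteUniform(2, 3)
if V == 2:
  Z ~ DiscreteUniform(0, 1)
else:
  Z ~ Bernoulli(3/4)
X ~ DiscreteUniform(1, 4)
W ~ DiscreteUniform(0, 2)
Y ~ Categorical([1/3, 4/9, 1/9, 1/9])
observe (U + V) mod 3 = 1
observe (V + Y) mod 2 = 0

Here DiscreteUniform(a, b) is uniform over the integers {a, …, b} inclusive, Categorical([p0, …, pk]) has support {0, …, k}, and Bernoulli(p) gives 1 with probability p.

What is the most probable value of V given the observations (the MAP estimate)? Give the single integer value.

argmax_v P(V = v | obs) = 3

Enumerate traces; 96 have nonzero weight after conditioning:
  (U=1, V=3, Z=0, X=1, W=0, Y=1) weight 1/648
  (U=1, V=3, Z=0, X=1, W=0, Y=3) weight 1/2592
  (U=1, V=3, Z=0, X=1, W=1, Y=1) weight 1/648
  (U=1, V=3, Z=0, X=1, W=1, Y=3) weight 1/2592
  (U=1, V=3, Z=0, X=1, W=2, Y=1) weight 1/648
  (U=1, V=3, Z=0, X=1, W=2, Y=3) weight 1/2592
  (U=1, V=3, Z=0, X=2, W=0, Y=1) weight 1/648
  (U=1, V=3, Z=0, X=2, W=0, Y=3) weight 1/2592
  (U=2, V=2, Z=0, X=1, W=0, Y=0) weight 1/432
  … 87 more
Group by V:
  weight(V=2) = 2/27
  weight(V=3) = 5/54
Total weight = 2/27 + 5/54 = 1/6
P(V=2 | obs) = 2/27 / 1/6 = 4/9
P(V=3 | obs) = 5/54 / 1/6 = 5/9
argmax = 3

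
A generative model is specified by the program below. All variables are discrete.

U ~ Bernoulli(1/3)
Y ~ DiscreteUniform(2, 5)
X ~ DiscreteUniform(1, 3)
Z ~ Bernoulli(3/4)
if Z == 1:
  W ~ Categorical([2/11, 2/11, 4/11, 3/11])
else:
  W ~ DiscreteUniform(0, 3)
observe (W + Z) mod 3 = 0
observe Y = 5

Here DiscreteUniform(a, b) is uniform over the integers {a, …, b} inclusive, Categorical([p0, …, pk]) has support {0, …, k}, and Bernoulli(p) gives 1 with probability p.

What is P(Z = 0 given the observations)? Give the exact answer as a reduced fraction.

Enumerate traces; 18 have nonzero weight after conditioning:
  (U=0, Y=5, X=1, Z=0, W=0) weight 1/288
  (U=0, Y=5, X=1, Z=0, W=3) weight 1/288
  (U=0, Y=5, X=1, Z=1, W=2) weight 1/66
  (U=0, Y=5, X=2, Z=0, W=0) weight 1/288
  (U=0, Y=5, X=2, Z=0, W=3) weight 1/288
  (U=0, Y=5, X=2, Z=1, W=2) weight 1/66
  (U=0, Y=5, X=3, Z=0, W=0) weight 1/288
  (U=0, Y=5, X=3, Z=0, W=3) weight 1/288
  … 10 more
Group by Z:
  weight(Z=0) = 1/32
  weight(Z=1) = 3/44
Total weight = 1/32 + 3/44 = 35/352
P(Z=0 | obs) = 1/32 / 35/352 = 11/35
P(Z=1 | obs) = 3/44 / 35/352 = 24/35

P(Z = 0 | obs) = 11/35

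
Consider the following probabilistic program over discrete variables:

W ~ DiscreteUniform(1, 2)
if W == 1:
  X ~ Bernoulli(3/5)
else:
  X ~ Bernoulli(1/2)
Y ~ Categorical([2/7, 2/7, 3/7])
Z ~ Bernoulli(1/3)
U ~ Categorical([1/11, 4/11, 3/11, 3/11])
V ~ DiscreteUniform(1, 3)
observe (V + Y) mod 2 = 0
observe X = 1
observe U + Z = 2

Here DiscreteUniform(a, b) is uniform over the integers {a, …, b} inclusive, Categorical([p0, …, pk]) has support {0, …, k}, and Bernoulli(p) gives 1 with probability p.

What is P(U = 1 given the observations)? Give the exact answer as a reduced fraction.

P(U = 1 | obs) = 2/5

Enumerate traces; 16 have nonzero weight after conditioning:
  (W=1, X=1, Y=0, Z=0, U=2, V=2) weight 2/385
  (W=1, X=1, Y=0, Z=1, U=1, V=2) weight 4/1155
  (W=1, X=1, Y=1, Z=0, U=2, V=1) weight 2/385
  (W=1, X=1, Y=1, Z=0, U=2, V=3) weight 2/385
  (W=1, X=1, Y=1, Z=1, U=1, V=1) weight 4/1155
  (W=1, X=1, Y=1, Z=1, U=1, V=3) weight 4/1155
  (W=1, X=1, Y=2, Z=0, U=2, V=2) weight 3/385
  (W=1, X=1, Y=2, Z=1, U=1, V=2) weight 2/385
  … 8 more
Group by U:
  weight(U=1) = 1/35
  weight(U=2) = 3/70
Total weight = 1/35 + 3/70 = 1/14
P(U=1 | obs) = 1/35 / 1/14 = 2/5
P(U=2 | obs) = 3/70 / 1/14 = 3/5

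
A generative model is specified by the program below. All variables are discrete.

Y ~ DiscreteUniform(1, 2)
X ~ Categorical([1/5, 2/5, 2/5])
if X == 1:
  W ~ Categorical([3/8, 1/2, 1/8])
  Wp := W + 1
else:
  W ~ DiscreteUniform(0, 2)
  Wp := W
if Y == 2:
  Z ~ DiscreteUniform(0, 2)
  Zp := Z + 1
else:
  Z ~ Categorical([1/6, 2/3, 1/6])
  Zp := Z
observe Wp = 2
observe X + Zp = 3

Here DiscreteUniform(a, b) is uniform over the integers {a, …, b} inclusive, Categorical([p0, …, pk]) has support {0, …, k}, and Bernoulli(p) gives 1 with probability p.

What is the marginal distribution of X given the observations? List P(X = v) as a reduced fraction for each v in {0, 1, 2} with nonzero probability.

P(X=0) = 2/23, P(X=1) = 9/23, P(X=2) = 12/23

Enumerate traces; 5 have nonzero weight after conditioning:
  (Y=1, X=1, W=1, Z=2) weight 1/60
  (Y=1, X=2, W=2, Z=1) weight 2/45
  (Y=2, X=0, W=2, Z=2) weight 1/90
  (Y=2, X=1, W=1, Z=1) weight 1/30
  (Y=2, X=2, W=2, Z=0) weight 1/45
Group by X:
  weight(X=0) = 1/90
  weight(X=1) = 1/20
  weight(X=2) = 1/15
Total weight = 1/90 + 1/20 + 1/15 = 23/180
P(X=0 | obs) = 1/90 / 23/180 = 2/23
P(X=1 | obs) = 1/20 / 23/180 = 9/23
P(X=2 | obs) = 1/15 / 23/180 = 12/23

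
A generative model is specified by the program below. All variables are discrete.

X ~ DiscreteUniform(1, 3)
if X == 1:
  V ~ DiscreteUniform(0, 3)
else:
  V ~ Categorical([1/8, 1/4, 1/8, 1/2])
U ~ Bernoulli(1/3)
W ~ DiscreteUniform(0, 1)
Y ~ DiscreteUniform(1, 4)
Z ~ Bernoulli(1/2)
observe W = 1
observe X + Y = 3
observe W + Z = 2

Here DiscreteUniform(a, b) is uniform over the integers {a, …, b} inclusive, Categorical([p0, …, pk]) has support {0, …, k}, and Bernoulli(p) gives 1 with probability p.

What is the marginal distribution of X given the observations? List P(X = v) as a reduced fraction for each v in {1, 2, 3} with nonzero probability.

P(X=1) = 1/2, P(X=2) = 1/2

Enumerate traces; 16 have nonzero weight after conditioning:
  (X=1, V=0, U=0, W=1, Y=2, Z=1) weight 1/288
  (X=1, V=0, U=1, W=1, Y=2, Z=1) weight 1/576
  (X=1, V=1, U=0, W=1, Y=2, Z=1) weight 1/288
  (X=1, V=1, U=1, W=1, Y=2, Z=1) weight 1/576
  (X=1, V=2, U=0, W=1, Y=2, Z=1) weight 1/288
  (X=1, V=2, U=1, W=1, Y=2, Z=1) weight 1/576
  (X=1, V=3, U=0, W=1, Y=2, Z=1) weight 1/288
  (X=1, V=3, U=1, W=1, Y=2, Z=1) weight 1/576
  (X=2, V=0, U=0, W=1, Y=1, Z=1) weight 1/576
  … 7 more
Group by X:
  weight(X=1) = 1/48
  weight(X=2) = 1/48
Total weight = 1/48 + 1/48 = 1/24
P(X=1 | obs) = 1/48 / 1/24 = 1/2
P(X=2 | obs) = 1/48 / 1/24 = 1/2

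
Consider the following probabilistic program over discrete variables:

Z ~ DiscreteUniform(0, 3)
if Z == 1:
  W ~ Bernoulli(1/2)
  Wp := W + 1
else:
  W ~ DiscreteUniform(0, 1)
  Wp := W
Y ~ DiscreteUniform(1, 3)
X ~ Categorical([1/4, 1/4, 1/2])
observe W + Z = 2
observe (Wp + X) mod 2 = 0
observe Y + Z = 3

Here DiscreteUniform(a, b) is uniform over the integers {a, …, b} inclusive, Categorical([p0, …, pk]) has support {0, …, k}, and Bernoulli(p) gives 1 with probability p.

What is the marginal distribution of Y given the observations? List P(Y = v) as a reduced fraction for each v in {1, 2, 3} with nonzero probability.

Enumerate traces; 4 have nonzero weight after conditioning:
  (Z=1, W=1, Y=2, X=0) weight 1/96
  (Z=1, W=1, Y=2, X=2) weight 1/48
  (Z=2, W=0, Y=1, X=0) weight 1/96
  (Z=2, W=0, Y=1, X=2) weight 1/48
Group by Y:
  weight(Y=1) = 1/32
  weight(Y=2) = 1/32
Total weight = 1/32 + 1/32 = 1/16
P(Y=1 | obs) = 1/32 / 1/16 = 1/2
P(Y=2 | obs) = 1/32 / 1/16 = 1/2

P(Y=1) = 1/2, P(Y=2) = 1/2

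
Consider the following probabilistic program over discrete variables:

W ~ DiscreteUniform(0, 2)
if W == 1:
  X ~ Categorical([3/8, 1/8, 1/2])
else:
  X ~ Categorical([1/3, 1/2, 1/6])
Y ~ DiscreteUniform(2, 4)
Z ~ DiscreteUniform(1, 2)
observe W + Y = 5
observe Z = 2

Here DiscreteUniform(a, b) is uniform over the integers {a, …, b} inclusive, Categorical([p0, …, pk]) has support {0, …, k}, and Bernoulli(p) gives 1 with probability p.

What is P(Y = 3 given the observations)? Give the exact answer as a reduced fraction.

Enumerate traces; 6 have nonzero weight after conditioning:
  (W=1, X=0, Y=4, Z=2) weight 1/48
  (W=1, X=1, Y=4, Z=2) weight 1/144
  (W=1, X=2, Y=4, Z=2) weight 1/36
  (W=2, X=0, Y=3, Z=2) weight 1/54
  (W=2, X=1, Y=3, Z=2) weight 1/36
  (W=2, X=2, Y=3, Z=2) weight 1/108
Group by Y:
  weight(Y=3) = 1/18
  weight(Y=4) = 1/18
Total weight = 1/18 + 1/18 = 1/9
P(Y=3 | obs) = 1/18 / 1/9 = 1/2
P(Y=4 | obs) = 1/18 / 1/9 = 1/2

P(Y = 3 | obs) = 1/2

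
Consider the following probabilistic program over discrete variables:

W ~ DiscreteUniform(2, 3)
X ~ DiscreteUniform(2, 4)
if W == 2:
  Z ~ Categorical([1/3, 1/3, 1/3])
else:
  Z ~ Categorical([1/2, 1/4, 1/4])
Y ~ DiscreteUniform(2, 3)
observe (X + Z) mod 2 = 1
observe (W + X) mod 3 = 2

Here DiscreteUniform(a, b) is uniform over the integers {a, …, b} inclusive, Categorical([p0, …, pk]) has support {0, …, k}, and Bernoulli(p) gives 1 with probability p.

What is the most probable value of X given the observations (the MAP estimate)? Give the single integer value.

argmax_v P(X = v | obs) = 3

Enumerate traces; 6 have nonzero weight after conditioning:
  (W=2, X=3, Z=0, Y=2) weight 1/36
  (W=2, X=3, Z=0, Y=3) weight 1/36
  (W=2, X=3, Z=2, Y=2) weight 1/36
  (W=2, X=3, Z=2, Y=3) weight 1/36
  (W=3, X=2, Z=1, Y=2) weight 1/48
  (W=3, X=2, Z=1, Y=3) weight 1/48
Group by X:
  weight(X=2) = 1/24
  weight(X=3) = 1/9
Total weight = 1/24 + 1/9 = 11/72
P(X=2 | obs) = 1/24 / 11/72 = 3/11
P(X=3 | obs) = 1/9 / 11/72 = 8/11
argmax = 3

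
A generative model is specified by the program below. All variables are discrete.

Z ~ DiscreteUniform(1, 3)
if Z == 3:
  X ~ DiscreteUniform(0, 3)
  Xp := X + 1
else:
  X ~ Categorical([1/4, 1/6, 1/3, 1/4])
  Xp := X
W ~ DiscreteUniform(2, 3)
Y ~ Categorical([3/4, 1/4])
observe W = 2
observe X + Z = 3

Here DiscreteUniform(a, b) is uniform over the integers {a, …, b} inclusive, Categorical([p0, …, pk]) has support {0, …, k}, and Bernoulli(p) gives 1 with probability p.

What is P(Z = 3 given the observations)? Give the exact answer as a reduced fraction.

Enumerate traces; 6 have nonzero weight after conditioning:
  (Z=1, X=2, W=2, Y=0) weight 1/24
  (Z=1, X=2, W=2, Y=1) weight 1/72
  (Z=2, X=1, W=2, Y=0) weight 1/48
  (Z=2, X=1, W=2, Y=1) weight 1/144
  (Z=3, X=0, W=2, Y=0) weight 1/32
  (Z=3, X=0, W=2, Y=1) weight 1/96
Group by Z:
  weight(Z=1) = 1/18
  weight(Z=2) = 1/36
  weight(Z=3) = 1/24
Total weight = 1/18 + 1/36 + 1/24 = 1/8
P(Z=1 | obs) = 1/18 / 1/8 = 4/9
P(Z=2 | obs) = 1/36 / 1/8 = 2/9
P(Z=3 | obs) = 1/24 / 1/8 = 1/3

P(Z = 3 | obs) = 1/3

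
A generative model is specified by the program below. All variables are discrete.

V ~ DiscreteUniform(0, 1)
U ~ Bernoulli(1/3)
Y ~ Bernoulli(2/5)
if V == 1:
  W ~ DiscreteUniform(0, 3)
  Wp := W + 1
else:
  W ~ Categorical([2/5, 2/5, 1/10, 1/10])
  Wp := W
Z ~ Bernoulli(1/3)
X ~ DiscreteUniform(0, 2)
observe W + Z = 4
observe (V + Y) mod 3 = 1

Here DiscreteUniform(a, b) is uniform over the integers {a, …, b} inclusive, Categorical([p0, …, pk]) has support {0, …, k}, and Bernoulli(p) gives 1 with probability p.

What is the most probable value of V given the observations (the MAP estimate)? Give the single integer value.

Enumerate traces; 12 have nonzero weight after conditioning:
  (V=0, U=0, Y=1, W=3, Z=1, X=0) weight 1/675
  (V=0, U=0, Y=1, W=3, Z=1, X=1) weight 1/675
  (V=0, U=0, Y=1, W=3, Z=1, X=2) weight 1/675
  (V=0, U=1, Y=1, W=3, Z=1, X=0) weight 1/1350
  (V=0, U=1, Y=1, W=3, Z=1, X=1) weight 1/1350
  (V=0, U=1, Y=1, W=3, Z=1, X=2) weight 1/1350
  (V=1, U=0, Y=0, W=3, Z=1, X=0) weight 1/180
  (V=1, U=0, Y=0, W=3, Z=1, X=1) weight 1/180
  … 4 more
Group by V:
  weight(V=0) = 1/150
  weight(V=1) = 1/40
Total weight = 1/150 + 1/40 = 19/600
P(V=0 | obs) = 1/150 / 19/600 = 4/19
P(V=1 | obs) = 1/40 / 19/600 = 15/19
argmax = 1

argmax_v P(V = v | obs) = 1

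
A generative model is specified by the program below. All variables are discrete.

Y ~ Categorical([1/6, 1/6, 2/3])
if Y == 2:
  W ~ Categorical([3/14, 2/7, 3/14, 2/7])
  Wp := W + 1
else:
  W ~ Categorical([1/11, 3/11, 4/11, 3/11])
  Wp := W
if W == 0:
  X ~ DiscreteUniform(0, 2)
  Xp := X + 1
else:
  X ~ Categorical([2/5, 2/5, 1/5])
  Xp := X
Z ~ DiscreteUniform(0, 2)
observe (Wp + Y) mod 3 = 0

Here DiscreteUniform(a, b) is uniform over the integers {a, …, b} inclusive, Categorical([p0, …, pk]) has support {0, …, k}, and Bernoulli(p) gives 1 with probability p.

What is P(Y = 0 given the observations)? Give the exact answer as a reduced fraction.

Enumerate traces; 45 have nonzero weight after conditioning:
  (Y=0, W=0, X=0, Z=0) weight 1/594
  (Y=0, W=0, X=0, Z=1) weight 1/594
  (Y=0, W=0, X=0, Z=2) weight 1/594
  (Y=0, W=0, X=1, Z=0) weight 1/594
  (Y=0, W=0, X=1, Z=1) weight 1/594
  (Y=0, W=0, X=1, Z=2) weight 1/594
  (Y=0, W=0, X=2, Z=0) weight 1/594
  (Y=0, W=0, X=2, Z=1) weight 1/594
  (Y=1, W=2, X=0, Z=0) weight 4/495
  (Y=2, W=0, X=0, Z=0) weight 1/63
  … 35 more
Group by Y:
  weight(Y=0) = 2/33
  weight(Y=1) = 2/33
  weight(Y=2) = 1/3
Total weight = 2/33 + 2/33 + 1/3 = 5/11
P(Y=0 | obs) = 2/33 / 5/11 = 2/15
P(Y=1 | obs) = 2/33 / 5/11 = 2/15
P(Y=2 | obs) = 1/3 / 5/11 = 11/15

P(Y = 0 | obs) = 2/15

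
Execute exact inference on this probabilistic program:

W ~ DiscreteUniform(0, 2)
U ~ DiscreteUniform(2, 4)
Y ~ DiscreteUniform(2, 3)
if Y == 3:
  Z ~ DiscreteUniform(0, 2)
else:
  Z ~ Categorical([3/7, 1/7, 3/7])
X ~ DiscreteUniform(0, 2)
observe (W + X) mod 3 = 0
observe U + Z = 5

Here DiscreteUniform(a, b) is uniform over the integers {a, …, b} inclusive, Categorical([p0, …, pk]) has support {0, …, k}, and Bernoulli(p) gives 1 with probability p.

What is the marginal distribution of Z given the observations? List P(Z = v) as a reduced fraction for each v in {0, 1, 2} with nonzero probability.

Enumerate traces; 12 have nonzero weight after conditioning:
  (W=0, U=3, Y=2, Z=2, X=0) weight 1/126
  (W=0, U=3, Y=3, Z=2, X=0) weight 1/162
  (W=0, U=4, Y=2, Z=1, X=0) weight 1/378
  (W=0, U=4, Y=3, Z=1, X=0) weight 1/162
  (W=1, U=3, Y=2, Z=2, X=2) weight 1/126
  (W=1, U=3, Y=3, Z=2, X=2) weight 1/162
  (W=1, U=4, Y=2, Z=1, X=2) weight 1/378
  (W=1, U=4, Y=3, Z=1, X=2) weight 1/162
  … 4 more
Group by Z:
  weight(Z=1) = 5/189
  weight(Z=2) = 8/189
Total weight = 5/189 + 8/189 = 13/189
P(Z=1 | obs) = 5/189 / 13/189 = 5/13
P(Z=2 | obs) = 8/189 / 13/189 = 8/13

P(Z=1) = 5/13, P(Z=2) = 8/13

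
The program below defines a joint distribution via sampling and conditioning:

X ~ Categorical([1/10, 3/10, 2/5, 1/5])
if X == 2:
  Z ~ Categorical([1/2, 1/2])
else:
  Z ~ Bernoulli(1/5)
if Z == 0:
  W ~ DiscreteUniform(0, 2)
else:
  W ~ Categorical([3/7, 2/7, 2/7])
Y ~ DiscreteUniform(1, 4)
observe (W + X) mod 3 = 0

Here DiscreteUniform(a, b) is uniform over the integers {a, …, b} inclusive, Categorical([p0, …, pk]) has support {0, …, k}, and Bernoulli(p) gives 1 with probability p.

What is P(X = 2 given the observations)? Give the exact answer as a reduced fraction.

P(X = 2 | obs) = 130/343

Enumerate traces; 32 have nonzero weight after conditioning:
  (X=0, Z=0, W=0, Y=1) weight 1/150
  (X=0, Z=0, W=0, Y=2) weight 1/150
  (X=0, Z=0, W=0, Y=3) weight 1/150
  (X=0, Z=0, W=0, Y=4) weight 1/150
  (X=0, Z=1, W=0, Y=1) weight 3/1400
  (X=0, Z=1, W=0, Y=2) weight 3/1400
  (X=0, Z=1, W=0, Y=3) weight 3/1400
  (X=0, Z=1, W=0, Y=4) weight 3/1400
  (X=1, Z=0, W=2, Y=1) weight 1/50
  (X=2, Z=0, W=1, Y=1) weight 1/60
  … 22 more
Group by X:
  weight(X=0) = 37/1050
  weight(X=1) = 17/175
  weight(X=2) = 13/105
  weight(X=3) = 37/525
Total weight = 37/1050 + 17/175 + 13/105 + 37/525 = 49/150
P(X=0 | obs) = 37/1050 / 49/150 = 37/343
P(X=1 | obs) = 17/175 / 49/150 = 102/343
P(X=2 | obs) = 13/105 / 49/150 = 130/343
P(X=3 | obs) = 37/525 / 49/150 = 74/343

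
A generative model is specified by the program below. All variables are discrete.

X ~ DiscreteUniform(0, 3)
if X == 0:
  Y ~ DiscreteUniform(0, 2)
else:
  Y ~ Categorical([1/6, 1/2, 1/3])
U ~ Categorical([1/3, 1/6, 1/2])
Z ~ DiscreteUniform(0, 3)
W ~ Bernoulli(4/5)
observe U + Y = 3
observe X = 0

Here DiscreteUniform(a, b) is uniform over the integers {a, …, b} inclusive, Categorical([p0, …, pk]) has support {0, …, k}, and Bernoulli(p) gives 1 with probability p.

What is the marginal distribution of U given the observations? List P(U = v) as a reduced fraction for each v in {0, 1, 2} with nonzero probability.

P(U=1) = 1/4, P(U=2) = 3/4

Enumerate traces; 16 have nonzero weight after conditioning:
  (X=0, Y=1, U=2, Z=0, W=0) weight 1/480
  (X=0, Y=1, U=2, Z=0, W=1) weight 1/120
  (X=0, Y=1, U=2, Z=1, W=0) weight 1/480
  (X=0, Y=1, U=2, Z=1, W=1) weight 1/120
  (X=0, Y=1, U=2, Z=2, W=0) weight 1/480
  (X=0, Y=1, U=2, Z=2, W=1) weight 1/120
  (X=0, Y=1, U=2, Z=3, W=0) weight 1/480
  (X=0, Y=1, U=2, Z=3, W=1) weight 1/120
  (X=0, Y=2, U=1, Z=0, W=0) weight 1/1440
  … 7 more
Group by U:
  weight(U=1) = 1/72
  weight(U=2) = 1/24
Total weight = 1/72 + 1/24 = 1/18
P(U=1 | obs) = 1/72 / 1/18 = 1/4
P(U=2 | obs) = 1/24 / 1/18 = 3/4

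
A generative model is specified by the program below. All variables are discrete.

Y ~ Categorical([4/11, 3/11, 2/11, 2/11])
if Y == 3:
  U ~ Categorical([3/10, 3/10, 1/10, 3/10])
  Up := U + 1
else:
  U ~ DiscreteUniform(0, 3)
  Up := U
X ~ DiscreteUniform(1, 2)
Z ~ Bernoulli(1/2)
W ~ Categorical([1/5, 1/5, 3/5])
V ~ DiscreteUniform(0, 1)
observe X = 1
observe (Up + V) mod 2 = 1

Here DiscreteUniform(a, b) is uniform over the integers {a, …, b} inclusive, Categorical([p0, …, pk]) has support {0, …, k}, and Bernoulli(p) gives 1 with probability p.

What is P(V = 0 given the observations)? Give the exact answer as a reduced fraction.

P(V = 0 | obs) = 53/110

Enumerate traces; 96 have nonzero weight after conditioning:
  (Y=0, U=0, X=1, Z=0, W=0, V=1) weight 1/440
  (Y=0, U=0, X=1, Z=0, W=1, V=1) weight 1/440
  (Y=0, U=0, X=1, Z=0, W=2, V=1) weight 3/440
  (Y=0, U=0, X=1, Z=1, W=0, V=1) weight 1/440
  (Y=0, U=0, X=1, Z=1, W=1, V=1) weight 1/440
  (Y=0, U=0, X=1, Z=1, W=2, V=1) weight 3/440
  (Y=0, U=1, X=1, Z=0, W=0, V=0) weight 1/440
  (Y=0, U=1, X=1, Z=0, W=1, V=0) weight 1/440
  … 88 more
Group by V:
  weight(V=0) = 53/440
  weight(V=1) = 57/440
Total weight = 53/440 + 57/440 = 1/4
P(V=0 | obs) = 53/440 / 1/4 = 53/110
P(V=1 | obs) = 57/440 / 1/4 = 57/110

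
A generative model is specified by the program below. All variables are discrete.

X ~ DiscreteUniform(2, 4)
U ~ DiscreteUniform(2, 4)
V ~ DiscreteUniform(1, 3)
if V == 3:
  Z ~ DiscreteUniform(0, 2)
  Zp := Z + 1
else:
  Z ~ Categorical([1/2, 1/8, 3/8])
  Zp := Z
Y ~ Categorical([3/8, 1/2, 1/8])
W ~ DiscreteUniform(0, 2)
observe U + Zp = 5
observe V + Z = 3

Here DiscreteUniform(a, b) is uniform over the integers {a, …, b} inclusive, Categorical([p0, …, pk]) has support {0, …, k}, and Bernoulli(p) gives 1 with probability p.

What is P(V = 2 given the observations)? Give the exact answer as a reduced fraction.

Enumerate traces; 81 have nonzero weight after conditioning:
  (X=2, U=3, V=1, Z=2, Y=0, W=0) weight 1/576
  (X=2, U=3, V=1, Z=2, Y=0, W=1) weight 1/576
  (X=2, U=3, V=1, Z=2, Y=0, W=2) weight 1/576
  (X=2, U=3, V=1, Z=2, Y=1, W=0) weight 1/432
  (X=2, U=3, V=1, Z=2, Y=1, W=1) weight 1/432
  (X=2, U=3, V=1, Z=2, Y=1, W=2) weight 1/432
  (X=2, U=3, V=1, Z=2, Y=2, W=0) weight 1/1728
  (X=2, U=3, V=1, Z=2, Y=2, W=1) weight 1/1728
  (X=2, U=4, V=2, Z=1, Y=0, W=0) weight 1/1728
  (X=2, U=4, V=3, Z=0, Y=0, W=0) weight 1/648
  … 71 more
Group by V:
  weight(V=1) = 1/24
  weight(V=2) = 1/72
  weight(V=3) = 1/27
Total weight = 1/24 + 1/72 + 1/27 = 5/54
P(V=1 | obs) = 1/24 / 5/54 = 9/20
P(V=2 | obs) = 1/72 / 5/54 = 3/20
P(V=3 | obs) = 1/27 / 5/54 = 2/5

P(V = 2 | obs) = 3/20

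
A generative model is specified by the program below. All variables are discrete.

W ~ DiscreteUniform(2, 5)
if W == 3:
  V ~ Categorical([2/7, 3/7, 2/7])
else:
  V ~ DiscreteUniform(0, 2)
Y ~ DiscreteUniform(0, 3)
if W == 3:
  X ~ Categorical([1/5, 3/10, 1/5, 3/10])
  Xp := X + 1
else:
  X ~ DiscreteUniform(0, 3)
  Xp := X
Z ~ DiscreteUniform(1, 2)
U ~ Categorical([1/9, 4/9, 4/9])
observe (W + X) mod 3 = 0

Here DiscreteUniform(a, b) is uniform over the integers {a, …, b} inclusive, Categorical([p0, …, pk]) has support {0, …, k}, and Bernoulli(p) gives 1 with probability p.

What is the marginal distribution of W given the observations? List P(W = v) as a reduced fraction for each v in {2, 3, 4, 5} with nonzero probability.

Enumerate traces; 360 have nonzero weight after conditioning:
  (W=2, V=0, Y=0, X=1, Z=1, U=0) weight 1/3456
  (W=2, V=0, Y=0, X=1, Z=1, U=1) weight 1/864
  (W=2, V=0, Y=0, X=1, Z=1, U=2) weight 1/864
  (W=2, V=0, Y=0, X=1, Z=2, U=0) weight 1/3456
  (W=2, V=0, Y=0, X=1, Z=2, U=1) weight 1/864
  (W=2, V=0, Y=0, X=1, Z=2, U=2) weight 1/864
  (W=2, V=0, Y=1, X=1, Z=1, U=0) weight 1/3456
  (W=2, V=0, Y=1, X=1, Z=1, U=1) weight 1/864
  (W=3, V=0, Y=0, X=0, Z=1, U=0) weight 1/5040
  (W=4, V=0, Y=0, X=2, Z=1, U=0) weight 1/3456
  … 350 more
Group by W:
  weight(W=2) = 1/16
  weight(W=3) = 1/8
  weight(W=4) = 1/16
  weight(W=5) = 1/16
Total weight = 1/16 + 1/8 + 1/16 + 1/16 = 5/16
P(W=2 | obs) = 1/16 / 5/16 = 1/5
P(W=3 | obs) = 1/8 / 5/16 = 2/5
P(W=4 | obs) = 1/16 / 5/16 = 1/5
P(W=5 | obs) = 1/16 / 5/16 = 1/5

P(W=2) = 1/5, P(W=3) = 2/5, P(W=4) = 1/5, P(W=5) = 1/5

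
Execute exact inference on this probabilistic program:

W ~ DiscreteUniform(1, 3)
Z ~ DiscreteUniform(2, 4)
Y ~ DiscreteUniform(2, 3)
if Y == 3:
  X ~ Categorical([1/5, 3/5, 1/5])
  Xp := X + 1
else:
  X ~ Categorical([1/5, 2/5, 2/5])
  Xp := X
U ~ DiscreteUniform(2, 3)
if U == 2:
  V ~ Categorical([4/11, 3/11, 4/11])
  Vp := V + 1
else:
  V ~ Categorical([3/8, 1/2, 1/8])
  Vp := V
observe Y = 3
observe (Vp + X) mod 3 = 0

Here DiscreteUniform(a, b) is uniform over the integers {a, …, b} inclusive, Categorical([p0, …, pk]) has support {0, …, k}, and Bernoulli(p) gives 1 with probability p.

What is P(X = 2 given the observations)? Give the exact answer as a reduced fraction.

Enumerate traces; 54 have nonzero weight after conditioning:
  (W=1, Z=2, Y=3, X=0, U=2, V=2) weight 1/495
  (W=1, Z=2, Y=3, X=0, U=3, V=0) weight 1/480
  (W=1, Z=2, Y=3, X=1, U=2, V=1) weight 1/220
  (W=1, Z=2, Y=3, X=1, U=3, V=2) weight 1/480
  (W=1, Z=2, Y=3, X=2, U=2, V=0) weight 1/495
  (W=1, Z=2, Y=3, X=2, U=3, V=1) weight 1/360
  (W=1, Z=3, Y=3, X=0, U=2, V=2) weight 1/495
  (W=1, Z=3, Y=3, X=0, U=3, V=0) weight 1/480
  … 46 more
Group by X:
  weight(X=0) = 13/352
  weight(X=1) = 21/352
  weight(X=2) = 19/440
Total weight = 13/352 + 21/352 + 19/440 = 123/880
P(X=0 | obs) = 13/352 / 123/880 = 65/246
P(X=1 | obs) = 21/352 / 123/880 = 35/82
P(X=2 | obs) = 19/440 / 123/880 = 38/123

P(X = 2 | obs) = 38/123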